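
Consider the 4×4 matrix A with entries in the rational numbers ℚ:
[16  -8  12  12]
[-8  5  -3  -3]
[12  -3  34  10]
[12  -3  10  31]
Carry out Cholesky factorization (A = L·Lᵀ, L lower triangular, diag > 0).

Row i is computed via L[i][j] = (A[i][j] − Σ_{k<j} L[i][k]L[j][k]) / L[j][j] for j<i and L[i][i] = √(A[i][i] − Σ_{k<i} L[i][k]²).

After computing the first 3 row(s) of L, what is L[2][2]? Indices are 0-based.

L[2][2] = 4

Step 1: L[0][0] = √(16) = 4.
  L[1][0] = (-8) / L[0][0] = -2.
Step 2: L[1][1] = √(1) = 1.
  L[2][0] = (12) / L[0][0] = 3.
  L[2][1] = (3) / L[1][1] = 3.
Step 3: L[2][2] = √(16) = 4.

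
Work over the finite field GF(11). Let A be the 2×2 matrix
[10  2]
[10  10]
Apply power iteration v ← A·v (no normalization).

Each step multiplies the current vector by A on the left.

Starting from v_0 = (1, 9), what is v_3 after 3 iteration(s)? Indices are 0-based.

v_3 = (1, 0)

v_0 = (1, 9).
v_1 = A·v_0 = (6, 1).
v_2 = A·v_1 = (7, 4).
v_3 = A·v_2 = (1, 0).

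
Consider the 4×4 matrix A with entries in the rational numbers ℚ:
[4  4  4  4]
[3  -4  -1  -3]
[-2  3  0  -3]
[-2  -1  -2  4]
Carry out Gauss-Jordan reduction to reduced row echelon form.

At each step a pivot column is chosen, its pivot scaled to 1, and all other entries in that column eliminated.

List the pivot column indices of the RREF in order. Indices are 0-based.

pivot(0,0)=4: scale R0 → (1, 1, 1, 1)
  clear (1,0): R1 −= (3)R0 → (0, -7, -4, -6)
  clear (2,0): R2 −= (-2)R0 → (0, 5, 2, -1)
  clear (3,0): R3 −= (-2)R0 → (0, 1, 0, 6)
pivot(1,1)=-7: scale R1 → (0, 1, 4/7, 6/7)
  clear (0,1): R0 −= (1)R1 → (1, 0, 3/7, 1/7)
  clear (2,1): R2 −= (5)R1 → (0, 0, -6/7, -37/7)
  clear (3,1): R3 −= (1)R1 → (0, 0, -4/7, 36/7)
pivot(2,2)=-6/7: scale R2 → (0, 0, 1, 37/6)
  clear (0,2): R0 −= (3/7)R2 → (1, 0, 0, -5/2)
  clear (1,2): R1 −= (4/7)R2 → (0, 1, 0, -8/3)
  clear (3,2): R3 −= (-4/7)R2 → (0, 0, 0, 26/3)
pivot(3,3)=26/3: scale R3 → (0, 0, 0, 1)
  clear (0,3): R0 −= (-5/2)R3 → (1, 0, 0, 0)
  clear (1,3): R1 −= (-8/3)R3 → (0, 1, 0, 0)
  clear (2,3): R2 −= (37/6)R3 → (0, 0, 1, 0)

pivot columns: 0, 1, 2, 3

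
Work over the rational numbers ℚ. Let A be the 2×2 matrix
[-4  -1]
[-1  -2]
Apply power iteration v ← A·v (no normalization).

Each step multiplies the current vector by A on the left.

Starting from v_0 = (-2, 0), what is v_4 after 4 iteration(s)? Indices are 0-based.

v_4 = (-650, -264)

v_0 = (-2, 0).
v_1 = A·v_0 = (8, 2).
v_2 = A·v_1 = (-34, -12).
v_3 = A·v_2 = (148, 58).
v_4 = A·v_3 = (-650, -264).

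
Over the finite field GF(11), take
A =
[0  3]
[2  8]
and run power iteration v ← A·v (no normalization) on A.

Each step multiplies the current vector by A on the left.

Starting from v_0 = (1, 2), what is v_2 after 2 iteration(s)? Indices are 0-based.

v_0 = (1, 2).
v_1 = A·v_0 = (6, 7).
v_2 = A·v_1 = (10, 2).

v_2 = (10, 2)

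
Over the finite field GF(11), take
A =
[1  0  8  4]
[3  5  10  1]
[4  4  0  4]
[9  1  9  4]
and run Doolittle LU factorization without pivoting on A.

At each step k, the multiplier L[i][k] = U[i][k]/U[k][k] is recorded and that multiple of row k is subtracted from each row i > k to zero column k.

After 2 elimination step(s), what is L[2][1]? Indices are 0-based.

k=0: U[0][0]=1
  eliminate (1,0): mult=3, new row 1: (0, 5, 8, 0); set L[1][0]=3
  eliminate (2,0): mult=4, new row 2: (0, 4, 1, 10); set L[2][0]=4
  eliminate (3,0): mult=9, new row 3: (0, 1, 3, 1); set L[3][0]=9
k=1: U[1][1]=5
  eliminate (2,1): mult=3, new row 2: (0, 0, 10, 10); set L[2][1]=3
  eliminate (3,1): mult=9, new row 3: (0, 0, 8, 1); set L[3][1]=9

L[2][1] = 3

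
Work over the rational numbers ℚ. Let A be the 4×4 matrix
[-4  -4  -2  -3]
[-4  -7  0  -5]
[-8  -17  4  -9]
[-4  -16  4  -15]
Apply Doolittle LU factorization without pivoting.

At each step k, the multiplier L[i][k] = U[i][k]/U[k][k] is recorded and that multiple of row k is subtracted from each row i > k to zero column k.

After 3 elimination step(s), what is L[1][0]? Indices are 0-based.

L[1][0] = 1

k=0: U[0][0]=-4
  eliminate (1,0): mult=1, new row 1: (0, -3, 2, -2); set L[1][0]=1
  eliminate (2,0): mult=2, new row 2: (0, -9, 8, -3); set L[2][0]=2
  eliminate (3,0): mult=1, new row 3: (0, -12, 6, -12); set L[3][0]=1
k=1: U[1][1]=-3
  eliminate (2,1): mult=3, new row 2: (0, 0, 2, 3); set L[2][1]=3
  eliminate (3,1): mult=4, new row 3: (0, 0, -2, -4); set L[3][1]=4
k=2: U[2][2]=2
  eliminate (3,2): mult=-1, new row 3: (0, 0, 0, -1); set L[3][2]=-1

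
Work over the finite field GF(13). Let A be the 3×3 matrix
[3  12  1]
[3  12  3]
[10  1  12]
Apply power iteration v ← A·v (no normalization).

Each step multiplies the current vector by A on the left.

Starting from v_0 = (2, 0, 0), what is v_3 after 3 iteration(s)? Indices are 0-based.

v_3 = (5, 6, 8)

v_0 = (2, 0, 0).
v_1 = A·v_0 = (6, 6, 7).
v_2 = A·v_1 = (6, 7, 7).
v_3 = A·v_2 = (5, 6, 8).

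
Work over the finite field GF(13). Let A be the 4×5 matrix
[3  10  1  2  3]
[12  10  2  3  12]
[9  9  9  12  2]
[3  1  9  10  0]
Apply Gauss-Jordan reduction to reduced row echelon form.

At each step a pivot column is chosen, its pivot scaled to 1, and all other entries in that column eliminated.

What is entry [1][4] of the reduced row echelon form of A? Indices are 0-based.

[1] R0 /= 3  ⇒  (1, 12, 9, 5, 1)
     R1 -= 12·R0  ⇒  (0, 9, 11, 8, 0)
     R2 -= 9·R0  ⇒  (0, 5, 6, 6, 6)
     R3 -= 3·R0  ⇒  (0, 4, 8, 8, 10)
[2] R1 /= 9  ⇒  (0, 1, 7, 11, 0)
     R0 -= 12·R1  ⇒  (1, 0, 3, 3, 1)
     R2 -= 5·R1  ⇒  (0, 0, 10, 3, 6)
     R3 -= 4·R1  ⇒  (0, 0, 6, 3, 10)
[3] R2 /= 10  ⇒  (0, 0, 1, 12, 11)
     R0 -= 3·R2  ⇒  (1, 0, 0, 6, 7)
     R1 -= 7·R2  ⇒  (0, 1, 0, 5, 1)
     R3 -= 6·R2  ⇒  (0, 0, 0, 9, 9)
[4] R3 /= 9  ⇒  (0, 0, 0, 1, 1)
     R0 -= 6·R3  ⇒  (1, 0, 0, 0, 1)
     R1 -= 5·R3  ⇒  (0, 1, 0, 0, 9)
     R2 -= 12·R3  ⇒  (0, 0, 1, 0, 12)

M[1][4] = 9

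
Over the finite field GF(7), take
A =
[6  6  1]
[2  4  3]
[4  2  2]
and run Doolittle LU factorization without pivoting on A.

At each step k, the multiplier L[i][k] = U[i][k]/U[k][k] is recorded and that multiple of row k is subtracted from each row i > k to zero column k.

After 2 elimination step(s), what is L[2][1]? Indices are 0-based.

k=0: U[0][0]=6
  eliminate (1,0): mult=5, new row 1: (0, 2, 5); set L[1][0]=5
  eliminate (2,0): mult=3, new row 2: (0, 5, 6); set L[2][0]=3
k=1: U[1][1]=2
  eliminate (2,1): mult=6, new row 2: (0, 0, 4); set L[2][1]=6

L[2][1] = 6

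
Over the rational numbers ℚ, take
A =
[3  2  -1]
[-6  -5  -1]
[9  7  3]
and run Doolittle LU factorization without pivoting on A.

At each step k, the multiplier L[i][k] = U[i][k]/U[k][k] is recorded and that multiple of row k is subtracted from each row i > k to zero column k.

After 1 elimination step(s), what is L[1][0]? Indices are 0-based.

L[1][0] = -2

k=0: U[0][0]=3
  eliminate (1,0): mult=-2, new row 1: (0, -1, -3); set L[1][0]=-2
  eliminate (2,0): mult=3, new row 2: (0, 1, 6); set L[2][0]=3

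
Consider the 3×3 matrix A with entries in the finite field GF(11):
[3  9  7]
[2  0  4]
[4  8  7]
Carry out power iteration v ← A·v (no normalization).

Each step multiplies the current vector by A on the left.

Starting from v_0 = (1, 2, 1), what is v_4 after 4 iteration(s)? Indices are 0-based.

v_0 = (1, 2, 1).
v_1 = A·v_0 = (6, 6, 5).
v_2 = A·v_1 = (8, 10, 8).
v_3 = A·v_2 = (5, 4, 3).
v_4 = A·v_3 = (6, 0, 7).

v_4 = (6, 0, 7)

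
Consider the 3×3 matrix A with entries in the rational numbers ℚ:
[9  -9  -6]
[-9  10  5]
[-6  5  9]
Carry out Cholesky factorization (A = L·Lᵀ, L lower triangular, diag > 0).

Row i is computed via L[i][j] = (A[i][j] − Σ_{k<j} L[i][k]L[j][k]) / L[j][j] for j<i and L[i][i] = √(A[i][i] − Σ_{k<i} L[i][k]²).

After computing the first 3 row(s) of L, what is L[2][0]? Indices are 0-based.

Step 1: L[0][0] = √(9) = 3.
  L[1][0] = (-9) / L[0][0] = -3.
Step 2: L[1][1] = √(1) = 1.
  L[2][0] = (-6) / L[0][0] = -2.
  L[2][1] = (-1) / L[1][1] = -1.
Step 3: L[2][2] = √(4) = 2.

L[2][0] = -2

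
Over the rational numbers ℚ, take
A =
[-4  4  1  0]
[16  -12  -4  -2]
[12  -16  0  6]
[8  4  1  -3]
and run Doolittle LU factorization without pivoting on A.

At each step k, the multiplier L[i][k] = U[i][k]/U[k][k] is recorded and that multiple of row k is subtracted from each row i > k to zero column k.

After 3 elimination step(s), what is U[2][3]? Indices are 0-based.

U[2][3] = 4

k=0: U[0][0]=-4
  eliminate (1,0): mult=-4, new row 1: (0, 4, 0, -2); set L[1][0]=-4
  eliminate (2,0): mult=-3, new row 2: (0, -4, 3, 6); set L[2][0]=-3
  eliminate (3,0): mult=-2, new row 3: (0, 12, 3, -3); set L[3][0]=-2
k=1: U[1][1]=4
  eliminate (2,1): mult=-1, new row 2: (0, 0, 3, 4); set L[2][1]=-1
  eliminate (3,1): mult=3, new row 3: (0, 0, 3, 3); set L[3][1]=3
k=2: U[2][2]=3
  eliminate (3,2): mult=1, new row 3: (0, 0, 0, -1); set L[3][2]=1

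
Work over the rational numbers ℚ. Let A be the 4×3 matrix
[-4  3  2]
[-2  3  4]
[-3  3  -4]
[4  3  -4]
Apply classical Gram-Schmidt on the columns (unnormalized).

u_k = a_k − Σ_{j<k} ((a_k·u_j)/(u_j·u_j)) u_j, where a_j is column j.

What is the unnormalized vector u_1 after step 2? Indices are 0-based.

u_1 = (5/3, 7/3, 2, 13/3)

Step 1: u_0 = a_0 = (-4, -2, -3, 4).
Step 2: u_1 = a_1 − (-1/3)·u_0 = (5/3, 7/3, 2, 13/3).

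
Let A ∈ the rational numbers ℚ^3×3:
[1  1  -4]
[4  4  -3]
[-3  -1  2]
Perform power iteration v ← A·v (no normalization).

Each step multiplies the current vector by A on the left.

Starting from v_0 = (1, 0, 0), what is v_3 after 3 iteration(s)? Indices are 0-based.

v_0 = (1, 0, 0).
v_1 = A·v_0 = (1, 4, -3).
v_2 = A·v_1 = (17, 29, -13).
v_3 = A·v_2 = (98, 223, -106).

v_3 = (98, 223, -106)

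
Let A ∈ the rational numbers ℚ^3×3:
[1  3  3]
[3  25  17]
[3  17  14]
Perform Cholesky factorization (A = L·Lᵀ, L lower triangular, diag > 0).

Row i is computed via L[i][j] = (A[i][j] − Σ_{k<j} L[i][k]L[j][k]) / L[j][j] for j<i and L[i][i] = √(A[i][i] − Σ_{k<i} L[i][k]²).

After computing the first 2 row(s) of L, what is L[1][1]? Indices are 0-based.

Step 1: L[0][0] = √(1) = 1.
  L[1][0] = (3) / L[0][0] = 3.
Step 2: L[1][1] = √(16) = 4.

L[1][1] = 4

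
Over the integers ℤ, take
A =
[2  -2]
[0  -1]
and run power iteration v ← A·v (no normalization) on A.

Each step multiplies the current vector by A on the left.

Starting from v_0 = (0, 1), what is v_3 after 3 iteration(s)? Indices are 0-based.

v_0 = (0, 1).
v_1 = A·v_0 = (-2, -1).
v_2 = A·v_1 = (-2, 1).
v_3 = A·v_2 = (-6, -1).

v_3 = (-6, -1)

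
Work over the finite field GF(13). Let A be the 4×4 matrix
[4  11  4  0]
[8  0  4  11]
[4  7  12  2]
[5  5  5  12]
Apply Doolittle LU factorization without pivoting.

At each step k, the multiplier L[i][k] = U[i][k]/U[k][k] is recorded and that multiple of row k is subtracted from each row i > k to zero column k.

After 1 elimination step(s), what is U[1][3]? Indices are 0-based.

U[1][3] = 11

Step 1: pivot at (0,0) is 4.
  row1 ← row1 − (2)·row0  ⇒  L[1][0]=2, U row1=(0, 4, 9, 11)
  row2 ← row2 − (1)·row0  ⇒  L[2][0]=1, U row2=(0, 9, 8, 2)
  row3 ← row3 − (11)·row0  ⇒  L[3][0]=11, U row3=(0, 1, 0, 12)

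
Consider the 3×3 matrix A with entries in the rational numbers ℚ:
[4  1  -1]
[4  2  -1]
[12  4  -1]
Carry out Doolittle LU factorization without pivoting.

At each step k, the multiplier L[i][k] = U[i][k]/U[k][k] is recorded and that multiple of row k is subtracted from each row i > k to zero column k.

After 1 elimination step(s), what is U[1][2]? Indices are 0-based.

[col 0] pivot 4
  R1 -= 1*R0 → (0, 1, 0)  (L[1][0] := 1)
  R2 -= 3*R0 → (0, 1, 2)  (L[2][0] := 3)

U[1][2] = 0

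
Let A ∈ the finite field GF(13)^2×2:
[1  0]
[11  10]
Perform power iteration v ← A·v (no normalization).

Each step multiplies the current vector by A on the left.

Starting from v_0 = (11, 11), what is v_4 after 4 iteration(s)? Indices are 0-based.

v_4 = (11, 5)

v_0 = (11, 11).
v_1 = A·v_0 = (11, 10).
v_2 = A·v_1 = (11, 0).
v_3 = A·v_2 = (11, 4).
v_4 = A·v_3 = (11, 5).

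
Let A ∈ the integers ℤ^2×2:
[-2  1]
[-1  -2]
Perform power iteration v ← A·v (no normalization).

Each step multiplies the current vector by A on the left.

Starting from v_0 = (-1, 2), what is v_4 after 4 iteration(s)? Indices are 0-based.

v_4 = (-41, -38)

v_0 = (-1, 2).
v_1 = A·v_0 = (4, -3).
v_2 = A·v_1 = (-11, 2).
v_3 = A·v_2 = (24, 7).
v_4 = A·v_3 = (-41, -38).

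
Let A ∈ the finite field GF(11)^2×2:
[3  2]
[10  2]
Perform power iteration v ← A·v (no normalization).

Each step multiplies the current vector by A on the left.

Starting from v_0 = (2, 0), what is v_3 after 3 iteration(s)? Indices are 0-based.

v_0 = (2, 0).
v_1 = A·v_0 = (6, 9).
v_2 = A·v_1 = (3, 1).
v_3 = A·v_2 = (0, 10).

v_3 = (0, 10)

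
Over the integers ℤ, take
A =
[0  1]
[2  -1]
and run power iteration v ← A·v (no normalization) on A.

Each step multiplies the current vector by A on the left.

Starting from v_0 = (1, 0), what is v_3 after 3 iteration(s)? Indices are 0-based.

v_0 = (1, 0).
v_1 = A·v_0 = (0, 2).
v_2 = A·v_1 = (2, -2).
v_3 = A·v_2 = (-2, 6).

v_3 = (-2, 6)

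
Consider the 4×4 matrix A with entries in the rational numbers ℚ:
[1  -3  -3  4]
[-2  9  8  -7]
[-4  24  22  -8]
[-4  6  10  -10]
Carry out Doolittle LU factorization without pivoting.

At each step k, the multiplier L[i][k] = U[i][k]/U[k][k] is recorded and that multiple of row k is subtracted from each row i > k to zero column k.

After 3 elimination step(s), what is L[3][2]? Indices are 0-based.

L[3][2] = 1

[col 0] pivot 1
  R1 -= -2*R0 → (0, 3, 2, 1)  (L[1][0] := -2)
  R2 -= -4*R0 → (0, 12, 10, 8)  (L[2][0] := -4)
  R3 -= -4*R0 → (0, -6, -2, 6)  (L[3][0] := -4)
[col 1] pivot 3
  R2 -= 4*R1 → (0, 0, 2, 4)  (L[2][1] := 4)
  R3 -= -2*R1 → (0, 0, 2, 8)  (L[3][1] := -2)
[col 2] pivot 2
  R3 -= 1*R2 → (0, 0, 0, 4)  (L[3][2] := 1)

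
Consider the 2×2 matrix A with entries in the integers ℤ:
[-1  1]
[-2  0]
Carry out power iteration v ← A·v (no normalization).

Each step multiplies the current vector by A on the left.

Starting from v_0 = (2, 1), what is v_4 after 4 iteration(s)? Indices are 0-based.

v_4 = (1, -10)

v_0 = (2, 1).
v_1 = A·v_0 = (-1, -4).
v_2 = A·v_1 = (-3, 2).
v_3 = A·v_2 = (5, 6).
v_4 = A·v_3 = (1, -10).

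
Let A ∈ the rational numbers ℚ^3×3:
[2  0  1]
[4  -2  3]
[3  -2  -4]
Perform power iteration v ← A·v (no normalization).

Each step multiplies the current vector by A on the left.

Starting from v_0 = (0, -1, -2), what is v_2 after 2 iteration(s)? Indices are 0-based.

v_2 = (6, 30, -38)

v_0 = (0, -1, -2).
v_1 = A·v_0 = (-2, -4, 10).
v_2 = A·v_1 = (6, 30, -38).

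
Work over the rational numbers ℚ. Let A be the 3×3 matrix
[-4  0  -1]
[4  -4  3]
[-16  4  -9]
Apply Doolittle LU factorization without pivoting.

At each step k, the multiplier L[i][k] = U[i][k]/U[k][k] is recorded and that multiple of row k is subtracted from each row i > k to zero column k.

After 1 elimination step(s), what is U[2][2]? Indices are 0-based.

[col 0] pivot -4
  R1 -= -1*R0 → (0, -4, 2)  (L[1][0] := -1)
  R2 -= 4*R0 → (0, 4, -5)  (L[2][0] := 4)

U[2][2] = -5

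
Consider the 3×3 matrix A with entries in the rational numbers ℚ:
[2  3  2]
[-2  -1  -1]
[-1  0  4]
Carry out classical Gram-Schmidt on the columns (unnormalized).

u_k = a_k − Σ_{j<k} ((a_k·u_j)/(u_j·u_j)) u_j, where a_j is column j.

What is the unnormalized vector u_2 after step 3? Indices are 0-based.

u_2 = (-17/26, -51/26, 34/13)

Step 1: u_0 = a_0 = (2, -2, -1).
Step 2: u_1 = a_1 − (8/9)·u_0 = (11/9, 7/9, 8/9).
Step 3: u_2 = a_2 − (2/9)·u_0 − (47/26)·u_1 = (-17/26, -51/26, 34/13).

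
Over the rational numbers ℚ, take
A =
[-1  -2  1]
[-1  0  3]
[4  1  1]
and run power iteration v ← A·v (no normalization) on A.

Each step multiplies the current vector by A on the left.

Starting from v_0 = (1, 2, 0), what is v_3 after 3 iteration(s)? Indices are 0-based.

v_3 = (-74, -58, 60)

v_0 = (1, 2, 0).
v_1 = A·v_0 = (-5, -1, 6).
v_2 = A·v_1 = (13, 23, -15).
v_3 = A·v_2 = (-74, -58, 60).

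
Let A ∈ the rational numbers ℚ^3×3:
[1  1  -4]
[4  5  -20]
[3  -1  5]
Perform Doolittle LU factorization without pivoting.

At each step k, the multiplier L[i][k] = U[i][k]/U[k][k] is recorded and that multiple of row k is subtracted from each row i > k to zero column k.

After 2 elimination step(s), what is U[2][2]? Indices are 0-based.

Step 1: pivot at (0,0) is 1.
  row1 ← row1 − (4)·row0  ⇒  L[1][0]=4, U row1=(0, 1, -4)
  row2 ← row2 − (3)·row0  ⇒  L[2][0]=3, U row2=(0, -4, 17)
Step 2: pivot at (1,1) is 1.
  row2 ← row2 − (-4)·row1  ⇒  L[2][1]=-4, U row2=(0, 0, 1)

U[2][2] = 1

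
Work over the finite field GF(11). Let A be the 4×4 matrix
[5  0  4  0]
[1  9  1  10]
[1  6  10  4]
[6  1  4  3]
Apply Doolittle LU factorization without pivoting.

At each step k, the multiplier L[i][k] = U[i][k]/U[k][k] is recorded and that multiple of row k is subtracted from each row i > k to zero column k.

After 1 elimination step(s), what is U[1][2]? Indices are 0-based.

U[1][2] = 9

[col 0] pivot 5
  R1 -= 9*R0 → (0, 9, 9, 10)  (L[1][0] := 9)
  R2 -= 9*R0 → (0, 6, 7, 4)  (L[2][0] := 9)
  R3 -= 10*R0 → (0, 1, 8, 3)  (L[3][0] := 10)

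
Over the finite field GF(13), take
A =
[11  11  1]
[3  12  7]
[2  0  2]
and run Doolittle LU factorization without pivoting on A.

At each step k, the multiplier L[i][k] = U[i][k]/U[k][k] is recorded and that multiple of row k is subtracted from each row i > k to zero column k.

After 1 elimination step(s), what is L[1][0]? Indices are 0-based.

L[1][0] = 5

[col 0] pivot 11
  R1 -= 5*R0 → (0, 9, 2)  (L[1][0] := 5)
  R2 -= 12*R0 → (0, 11, 3)  (L[2][0] := 12)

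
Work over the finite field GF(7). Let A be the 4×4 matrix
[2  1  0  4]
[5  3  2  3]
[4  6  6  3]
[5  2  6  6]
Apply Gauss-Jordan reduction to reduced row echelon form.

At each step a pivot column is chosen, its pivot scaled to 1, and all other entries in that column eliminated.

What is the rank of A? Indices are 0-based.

pivot(0,0)=2: scale R0 → (1, 4, 0, 2)
  clear (1,0): R1 −= (5)R0 → (0, 4, 2, 0)
  clear (2,0): R2 −= (4)R0 → (0, 4, 6, 2)
  clear (3,0): R3 −= (5)R0 → (0, 3, 6, 3)
pivot(1,1)=4: scale R1 → (0, 1, 4, 0)
  clear (0,1): R0 −= (4)R1 → (1, 0, 5, 2)
  clear (2,1): R2 −= (4)R1 → (0, 0, 4, 2)
  clear (3,1): R3 −= (3)R1 → (0, 0, 1, 3)
pivot(2,2)=4: scale R2 → (0, 0, 1, 4)
  clear (0,2): R0 −= (5)R2 → (1, 0, 0, 3)
  clear (1,2): R1 −= (4)R2 → (0, 1, 0, 5)
  clear (3,2): R3 −= (1)R2 → (0, 0, 0, 6)
pivot(3,3)=6: scale R3 → (0, 0, 0, 1)
  clear (0,3): R0 −= (3)R3 → (1, 0, 0, 0)
  clear (1,3): R1 −= (5)R3 → (0, 1, 0, 0)
  clear (2,3): R2 −= (4)R3 → (0, 0, 1, 0)

rank = 4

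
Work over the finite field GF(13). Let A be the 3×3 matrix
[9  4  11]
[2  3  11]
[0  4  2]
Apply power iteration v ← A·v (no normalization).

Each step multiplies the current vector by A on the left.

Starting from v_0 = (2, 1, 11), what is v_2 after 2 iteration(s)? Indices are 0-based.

v_0 = (2, 1, 11).
v_1 = A·v_0 = (0, 11, 0).
v_2 = A·v_1 = (5, 7, 5).

v_2 = (5, 7, 5)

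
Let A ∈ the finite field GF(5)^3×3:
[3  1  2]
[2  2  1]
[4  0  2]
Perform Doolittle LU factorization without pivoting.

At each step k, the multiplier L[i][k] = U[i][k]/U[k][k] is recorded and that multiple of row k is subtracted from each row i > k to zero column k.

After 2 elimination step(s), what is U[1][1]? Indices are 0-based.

k=0: U[0][0]=3
  eliminate (1,0): mult=4, new row 1: (0, 3, 3); set L[1][0]=4
  eliminate (2,0): mult=3, new row 2: (0, 2, 1); set L[2][0]=3
k=1: U[1][1]=3
  eliminate (2,1): mult=4, new row 2: (0, 0, 4); set L[2][1]=4

U[1][1] = 3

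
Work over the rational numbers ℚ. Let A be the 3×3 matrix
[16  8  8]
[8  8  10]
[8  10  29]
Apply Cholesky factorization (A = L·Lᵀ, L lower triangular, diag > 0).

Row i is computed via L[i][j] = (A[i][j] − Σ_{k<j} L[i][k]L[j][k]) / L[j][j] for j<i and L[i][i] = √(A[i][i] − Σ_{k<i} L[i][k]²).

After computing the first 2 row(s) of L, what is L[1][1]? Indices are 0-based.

L[1][1] = 2

Step 1: L[0][0] = √(16) = 4.
  L[1][0] = (8) / L[0][0] = 2.
Step 2: L[1][1] = √(4) = 2.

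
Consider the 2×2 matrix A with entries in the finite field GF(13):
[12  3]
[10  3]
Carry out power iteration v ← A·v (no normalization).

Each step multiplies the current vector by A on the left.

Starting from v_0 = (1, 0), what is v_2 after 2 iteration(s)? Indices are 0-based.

v_2 = (5, 7)

v_0 = (1, 0).
v_1 = A·v_0 = (12, 10).
v_2 = A·v_1 = (5, 7).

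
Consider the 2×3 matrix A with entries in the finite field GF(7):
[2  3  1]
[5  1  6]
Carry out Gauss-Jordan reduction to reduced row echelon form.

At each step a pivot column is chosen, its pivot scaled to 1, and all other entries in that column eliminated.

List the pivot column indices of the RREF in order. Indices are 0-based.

pivot columns: 0, 1

[1] R0 /= 2  ⇒  (1, 5, 4)
     R1 -= 5·R0  ⇒  (0, 4, 0)
[2] R1 /= 4  ⇒  (0, 1, 0)
     R0 -= 5·R1  ⇒  (1, 0, 4)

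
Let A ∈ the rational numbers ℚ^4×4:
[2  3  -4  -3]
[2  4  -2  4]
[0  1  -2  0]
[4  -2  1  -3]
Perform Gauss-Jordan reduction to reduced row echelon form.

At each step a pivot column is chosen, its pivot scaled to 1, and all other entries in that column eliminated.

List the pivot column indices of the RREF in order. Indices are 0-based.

pivot columns: 0, 1, 2, 3

[1] R0 /= 2  ⇒  (1, 3/2, -2, -3/2)
     R1 -= 2·R0  ⇒  (0, 1, 2, 7)
     R3 -= 4·R0  ⇒  (0, -8, 9, 3)
[2] R1 /= 1  ⇒  (0, 1, 2, 7)
     R0 -= 3/2·R1  ⇒  (1, 0, -5, -12)
     R2 -= 1·R1  ⇒  (0, 0, -4, -7)
     R3 -= -8·R1  ⇒  (0, 0, 25, 59)
[3] R2 /= -4  ⇒  (0, 0, 1, 7/4)
     R0 -= -5·R2  ⇒  (1, 0, 0, -13/4)
     R1 -= 2·R2  ⇒  (0, 1, 0, 7/2)
     R3 -= 25·R2  ⇒  (0, 0, 0, 61/4)
[4] R3 /= 61/4  ⇒  (0, 0, 0, 1)
     R0 -= -13/4·R3  ⇒  (1, 0, 0, 0)
     R1 -= 7/2·R3  ⇒  (0, 1, 0, 0)
     R2 -= 7/4·R3  ⇒  (0, 0, 1, 0)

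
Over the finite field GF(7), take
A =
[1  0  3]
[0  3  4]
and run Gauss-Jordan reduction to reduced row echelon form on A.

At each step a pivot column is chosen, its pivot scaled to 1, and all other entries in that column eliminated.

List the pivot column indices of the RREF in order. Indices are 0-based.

step 1: normalize row 0 (÷1) = (1, 0, 3)
step 2: normalize row 1 (÷3) = (0, 1, 6)

pivot columns: 0, 1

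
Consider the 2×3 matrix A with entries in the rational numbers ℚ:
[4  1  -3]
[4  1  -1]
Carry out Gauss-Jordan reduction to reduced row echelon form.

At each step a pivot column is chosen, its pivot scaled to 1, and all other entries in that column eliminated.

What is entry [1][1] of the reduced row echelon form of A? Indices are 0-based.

M[1][1] = 0

[1] R0 /= 4  ⇒  (1, 1/4, -3/4)
     R1 -= 4·R0  ⇒  (0, 0, 2)
column 1 empty below row 1
[2] R1 /= 2  ⇒  (0, 0, 1)
     R0 -= -3/4·R1  ⇒  (1, 1/4, 0)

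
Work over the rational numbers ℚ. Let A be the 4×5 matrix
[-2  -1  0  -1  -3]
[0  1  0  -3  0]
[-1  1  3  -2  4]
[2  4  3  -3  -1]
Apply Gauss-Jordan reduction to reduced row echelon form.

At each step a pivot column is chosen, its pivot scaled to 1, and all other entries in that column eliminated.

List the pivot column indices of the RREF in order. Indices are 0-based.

pivot(0,0)=-2: scale R0 → (1, 1/2, 0, 1/2, 3/2)
  clear (2,0): R2 −= (-1)R0 → (0, 3/2, 3, -3/2, 11/2)
  clear (3,0): R3 −= (2)R0 → (0, 3, 3, -4, -4)
pivot(1,1)=1: scale R1 → (0, 1, 0, -3, 0)
  clear (0,1): R0 −= (1/2)R1 → (1, 0, 0, 2, 3/2)
  clear (2,1): R2 −= (3/2)R1 → (0, 0, 3, 3, 11/2)
  clear (3,1): R3 −= (3)R1 → (0, 0, 3, 5, -4)
pivot(2,2)=3: scale R2 → (0, 0, 1, 1, 11/6)
  clear (3,2): R3 −= (3)R2 → (0, 0, 0, 2, -19/2)
pivot(3,3)=2: scale R3 → (0, 0, 0, 1, -19/4)
  clear (0,3): R0 −= (2)R3 → (1, 0, 0, 0, 11)
  clear (1,3): R1 −= (-3)R3 → (0, 1, 0, 0, -57/4)
  clear (2,3): R2 −= (1)R3 → (0, 0, 1, 0, 79/12)

pivot columns: 0, 1, 2, 3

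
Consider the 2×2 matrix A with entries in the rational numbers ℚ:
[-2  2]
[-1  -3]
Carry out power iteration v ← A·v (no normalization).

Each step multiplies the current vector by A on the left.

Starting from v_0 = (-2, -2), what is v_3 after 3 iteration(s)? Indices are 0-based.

v_0 = (-2, -2).
v_1 = A·v_0 = (0, 8).
v_2 = A·v_1 = (16, -24).
v_3 = A·v_2 = (-80, 56).

v_3 = (-80, 56)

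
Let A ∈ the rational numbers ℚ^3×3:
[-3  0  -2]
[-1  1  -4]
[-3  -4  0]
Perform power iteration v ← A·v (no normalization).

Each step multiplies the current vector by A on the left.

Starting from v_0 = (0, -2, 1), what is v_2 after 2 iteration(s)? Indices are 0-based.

v_2 = (-10, -36, 30)

v_0 = (0, -2, 1).
v_1 = A·v_0 = (-2, -6, 8).
v_2 = A·v_1 = (-10, -36, 30).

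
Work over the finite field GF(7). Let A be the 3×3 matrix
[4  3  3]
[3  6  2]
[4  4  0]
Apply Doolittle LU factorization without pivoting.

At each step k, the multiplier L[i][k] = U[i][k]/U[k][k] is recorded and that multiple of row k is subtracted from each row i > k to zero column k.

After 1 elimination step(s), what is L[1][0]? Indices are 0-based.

L[1][0] = 6

[col 0] pivot 4
  R1 -= 6*R0 → (0, 2, 5)  (L[1][0] := 6)
  R2 -= 1*R0 → (0, 1, 4)  (L[2][0] := 1)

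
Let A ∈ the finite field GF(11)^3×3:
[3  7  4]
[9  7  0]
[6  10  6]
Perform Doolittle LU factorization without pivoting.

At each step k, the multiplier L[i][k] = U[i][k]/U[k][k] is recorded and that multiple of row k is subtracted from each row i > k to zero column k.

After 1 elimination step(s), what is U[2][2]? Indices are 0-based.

[col 0] pivot 3
  R1 -= 3*R0 → (0, 8, 10)  (L[1][0] := 3)
  R2 -= 2*R0 → (0, 7, 9)  (L[2][0] := 2)

U[2][2] = 9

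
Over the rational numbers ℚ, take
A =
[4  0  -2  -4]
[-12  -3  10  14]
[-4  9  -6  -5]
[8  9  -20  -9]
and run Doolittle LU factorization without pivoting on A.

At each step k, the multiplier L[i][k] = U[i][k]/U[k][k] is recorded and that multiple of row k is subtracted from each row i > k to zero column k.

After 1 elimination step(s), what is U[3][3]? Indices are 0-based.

k=0: U[0][0]=4
  eliminate (1,0): mult=-3, new row 1: (0, -3, 4, 2); set L[1][0]=-3
  eliminate (2,0): mult=-1, new row 2: (0, 9, -8, -9); set L[2][0]=-1
  eliminate (3,0): mult=2, new row 3: (0, 9, -16, -1); set L[3][0]=2

U[3][3] = -1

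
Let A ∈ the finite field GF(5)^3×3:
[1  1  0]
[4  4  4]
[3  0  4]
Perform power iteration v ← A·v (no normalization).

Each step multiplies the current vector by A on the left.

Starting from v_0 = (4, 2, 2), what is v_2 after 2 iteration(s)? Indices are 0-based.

v_0 = (4, 2, 2).
v_1 = A·v_0 = (1, 2, 0).
v_2 = A·v_1 = (3, 2, 3).

v_2 = (3, 2, 3)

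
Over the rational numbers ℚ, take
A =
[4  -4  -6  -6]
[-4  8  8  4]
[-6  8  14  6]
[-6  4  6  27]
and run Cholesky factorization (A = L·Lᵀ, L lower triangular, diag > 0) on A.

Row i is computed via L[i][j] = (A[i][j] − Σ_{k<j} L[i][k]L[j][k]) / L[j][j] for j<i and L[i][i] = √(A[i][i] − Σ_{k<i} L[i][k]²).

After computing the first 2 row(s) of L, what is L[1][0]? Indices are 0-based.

L[1][0] = -2

Step 1: L[0][0] = √(4) = 2.
  L[1][0] = (-4) / L[0][0] = -2.
Step 2: L[1][1] = √(4) = 2.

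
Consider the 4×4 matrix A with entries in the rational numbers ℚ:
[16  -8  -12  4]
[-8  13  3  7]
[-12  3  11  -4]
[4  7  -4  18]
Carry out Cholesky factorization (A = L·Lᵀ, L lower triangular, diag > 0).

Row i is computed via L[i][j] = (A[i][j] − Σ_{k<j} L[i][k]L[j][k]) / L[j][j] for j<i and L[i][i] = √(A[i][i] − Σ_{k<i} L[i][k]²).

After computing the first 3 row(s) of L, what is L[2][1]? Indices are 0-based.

L[2][1] = -1

Step 1: L[0][0] = √(16) = 4.
  L[1][0] = (-8) / L[0][0] = -2.
Step 2: L[1][1] = √(9) = 3.
  L[2][0] = (-12) / L[0][0] = -3.
  L[2][1] = (-3) / L[1][1] = -1.
Step 3: L[2][2] = √(1) = 1.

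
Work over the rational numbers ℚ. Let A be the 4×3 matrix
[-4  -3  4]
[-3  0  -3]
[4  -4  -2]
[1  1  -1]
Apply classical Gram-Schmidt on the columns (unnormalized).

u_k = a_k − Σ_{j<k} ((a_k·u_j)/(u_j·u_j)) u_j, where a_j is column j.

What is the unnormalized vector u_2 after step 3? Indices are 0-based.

Step 1: u_0 = a_0 = (-4, -3, 4, 1).
Step 2: u_1 = a_1 − (-1/14)·u_0 = (-23/7, -3/14, -26/7, 15/14).
Step 3: u_2 = a_2 − (-8/21)·u_0 − (-86/361)·u_1 = (1834/1083, -1514/361, -1474/1083, -394/1083).

u_2 = (1834/1083, -1514/361, -1474/1083, -394/1083)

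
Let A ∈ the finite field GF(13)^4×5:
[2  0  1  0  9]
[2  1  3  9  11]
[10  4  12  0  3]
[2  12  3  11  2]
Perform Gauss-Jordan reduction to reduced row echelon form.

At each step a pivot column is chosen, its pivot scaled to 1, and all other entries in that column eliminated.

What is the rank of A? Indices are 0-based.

rank = 4

step 1: normalize row 0 (÷2) = (1, 0, 7, 0, 11)
  row 1: subtract 2×row0 = (0, 1, 2, 9, 2)
  row 2: subtract 10×row0 = (0, 4, 7, 0, 10)
  row 3: subtract 2×row0 = (0, 12, 2, 11, 6)
step 2: normalize row 1 (÷1) = (0, 1, 2, 9, 2)
  row 2: subtract 4×row1 = (0, 0, 12, 3, 2)
  row 3: subtract 12×row1 = (0, 0, 4, 7, 8)
step 3: normalize row 2 (÷12) = (0, 0, 1, 10, 11)
  row 0: subtract 7×row2 = (1, 0, 0, 8, 12)
  row 1: subtract 2×row2 = (0, 1, 0, 2, 6)
  row 3: subtract 4×row2 = (0, 0, 0, 6, 3)
step 4: normalize row 3 (÷6) = (0, 0, 0, 1, 7)
  row 0: subtract 8×row3 = (1, 0, 0, 0, 8)
  row 1: subtract 2×row3 = (0, 1, 0, 0, 5)
  row 2: subtract 10×row3 = (0, 0, 1, 0, 6)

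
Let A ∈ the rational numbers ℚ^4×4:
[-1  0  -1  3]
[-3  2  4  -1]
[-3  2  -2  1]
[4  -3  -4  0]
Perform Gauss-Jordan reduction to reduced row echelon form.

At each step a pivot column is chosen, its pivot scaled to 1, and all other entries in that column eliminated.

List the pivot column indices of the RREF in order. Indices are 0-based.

pivot columns: 0, 1, 2, 3

step 1: normalize row 0 (÷-1) = (1, 0, 1, -3)
  row 1: subtract -3×row0 = (0, 2, 7, -10)
  row 2: subtract -3×row0 = (0, 2, 1, -8)
  row 3: subtract 4×row0 = (0, -3, -8, 12)
step 2: normalize row 1 (÷2) = (0, 1, 7/2, -5)
  row 2: subtract 2×row1 = (0, 0, -6, 2)
  row 3: subtract -3×row1 = (0, 0, 5/2, -3)
step 3: normalize row 2 (÷-6) = (0, 0, 1, -1/3)
  row 0: subtract 1×row2 = (1, 0, 0, -8/3)
  row 1: subtract 7/2×row2 = (0, 1, 0, -23/6)
  row 3: subtract 5/2×row2 = (0, 0, 0, -13/6)
step 4: normalize row 3 (÷-13/6) = (0, 0, 0, 1)
  row 0: subtract -8/3×row3 = (1, 0, 0, 0)
  row 1: subtract -23/6×row3 = (0, 1, 0, 0)
  row 2: subtract -1/3×row3 = (0, 0, 1, 0)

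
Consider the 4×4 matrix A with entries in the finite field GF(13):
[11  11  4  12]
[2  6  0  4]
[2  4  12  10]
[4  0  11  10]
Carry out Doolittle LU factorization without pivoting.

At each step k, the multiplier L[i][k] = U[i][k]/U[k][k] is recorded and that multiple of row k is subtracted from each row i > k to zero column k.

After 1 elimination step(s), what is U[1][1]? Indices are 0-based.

Step 1: pivot at (0,0) is 11.
  row1 ← row1 − (12)·row0  ⇒  L[1][0]=12, U row1=(0, 4, 4, 3)
  row2 ← row2 − (12)·row0  ⇒  L[2][0]=12, U row2=(0, 2, 3, 9)
  row3 ← row3 − (11)·row0  ⇒  L[3][0]=11, U row3=(0, 9, 6, 8)

U[1][1] = 4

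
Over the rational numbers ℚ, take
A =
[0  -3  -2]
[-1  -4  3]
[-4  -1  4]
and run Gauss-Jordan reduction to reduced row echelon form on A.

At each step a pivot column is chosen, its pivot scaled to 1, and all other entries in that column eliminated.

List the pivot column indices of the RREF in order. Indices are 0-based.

pivot columns: 0, 1, 2

step 1: exchange rows 0,1
step 1: normalize row 0 (÷-1) = (1, 4, -3)
  row 2: subtract -4×row0 = (0, 15, -8)
step 2: normalize row 1 (÷-3) = (0, 1, 2/3)
  row 0: subtract 4×row1 = (1, 0, -17/3)
  row 2: subtract 15×row1 = (0, 0, -18)
step 3: normalize row 2 (÷-18) = (0, 0, 1)
  row 0: subtract -17/3×row2 = (1, 0, 0)
  row 1: subtract 2/3×row2 = (0, 1, 0)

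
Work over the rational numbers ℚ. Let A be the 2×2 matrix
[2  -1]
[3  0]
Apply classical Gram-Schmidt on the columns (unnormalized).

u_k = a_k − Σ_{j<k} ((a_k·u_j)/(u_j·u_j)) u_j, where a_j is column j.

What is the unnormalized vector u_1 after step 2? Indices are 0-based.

u_1 = (-9/13, 6/13)

Step 1: u_0 = a_0 = (2, 3).
Step 2: u_1 = a_1 − (-2/13)·u_0 = (-9/13, 6/13).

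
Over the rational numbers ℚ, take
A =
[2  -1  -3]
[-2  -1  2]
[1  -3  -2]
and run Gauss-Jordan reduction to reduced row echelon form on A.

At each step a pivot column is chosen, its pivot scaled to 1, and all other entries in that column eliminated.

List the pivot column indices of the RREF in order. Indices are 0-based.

pivot columns: 0, 1, 2

[1] R0 /= 2  ⇒  (1, -1/2, -3/2)
     R1 -= -2·R0  ⇒  (0, -2, -1)
     R2 -= 1·R0  ⇒  (0, -5/2, -1/2)
[2] R1 /= -2  ⇒  (0, 1, 1/2)
     R0 -= -1/2·R1  ⇒  (1, 0, -5/4)
     R2 -= -5/2·R1  ⇒  (0, 0, 3/4)
[3] R2 /= 3/4  ⇒  (0, 0, 1)
     R0 -= -5/4·R2  ⇒  (1, 0, 0)
     R1 -= 1/2·R2  ⇒  (0, 1, 0)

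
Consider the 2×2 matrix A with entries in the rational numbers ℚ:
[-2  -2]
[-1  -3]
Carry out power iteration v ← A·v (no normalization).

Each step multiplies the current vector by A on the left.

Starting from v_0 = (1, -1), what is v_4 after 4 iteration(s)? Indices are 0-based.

v_0 = (1, -1).
v_1 = A·v_0 = (0, 2).
v_2 = A·v_1 = (-4, -6).
v_3 = A·v_2 = (20, 22).
v_4 = A·v_3 = (-84, -86).

v_4 = (-84, -86)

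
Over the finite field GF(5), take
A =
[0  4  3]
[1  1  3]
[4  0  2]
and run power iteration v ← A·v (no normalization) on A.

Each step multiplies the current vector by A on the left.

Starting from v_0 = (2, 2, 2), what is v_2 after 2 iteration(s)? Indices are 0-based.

v_0 = (2, 2, 2).
v_1 = A·v_0 = (4, 0, 2).
v_2 = A·v_1 = (1, 0, 0).

v_2 = (1, 0, 0)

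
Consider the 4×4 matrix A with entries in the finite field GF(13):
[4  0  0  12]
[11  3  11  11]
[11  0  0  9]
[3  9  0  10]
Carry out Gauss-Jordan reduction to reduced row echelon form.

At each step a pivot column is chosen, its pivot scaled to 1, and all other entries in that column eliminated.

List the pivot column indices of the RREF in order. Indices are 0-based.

pivot columns: 0, 1, 2, 3

step 1: normalize row 0 (÷4) = (1, 0, 0, 3)
  row 1: subtract 11×row0 = (0, 3, 11, 4)
  row 2: subtract 11×row0 = (0, 0, 0, 2)
  row 3: subtract 3×row0 = (0, 9, 0, 1)
step 2: normalize row 1 (÷3) = (0, 1, 8, 10)
  row 3: subtract 9×row1 = (0, 0, 6, 2)
step 3: exchange rows 2,3
step 3: normalize row 2 (÷6) = (0, 0, 1, 9)
  row 1: subtract 8×row2 = (0, 1, 0, 3)
step 4: normalize row 3 (÷2) = (0, 0, 0, 1)
  row 0: subtract 3×row3 = (1, 0, 0, 0)
  row 1: subtract 3×row3 = (0, 1, 0, 0)
  row 2: subtract 9×row3 = (0, 0, 1, 0)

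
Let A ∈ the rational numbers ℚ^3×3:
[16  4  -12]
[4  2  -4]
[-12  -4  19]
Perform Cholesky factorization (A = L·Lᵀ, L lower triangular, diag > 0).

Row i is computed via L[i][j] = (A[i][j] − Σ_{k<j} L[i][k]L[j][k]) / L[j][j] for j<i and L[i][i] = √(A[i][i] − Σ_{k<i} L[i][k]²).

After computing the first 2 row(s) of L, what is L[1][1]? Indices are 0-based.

Step 1: L[0][0] = √(16) = 4.
  L[1][0] = (4) / L[0][0] = 1.
Step 2: L[1][1] = √(1) = 1.

L[1][1] = 1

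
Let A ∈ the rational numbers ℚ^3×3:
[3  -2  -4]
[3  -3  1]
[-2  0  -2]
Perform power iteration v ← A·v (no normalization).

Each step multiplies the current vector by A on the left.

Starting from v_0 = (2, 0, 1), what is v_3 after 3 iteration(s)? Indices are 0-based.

v_3 = (58, 119, -48)

v_0 = (2, 0, 1).
v_1 = A·v_0 = (2, 7, -6).
v_2 = A·v_1 = (16, -21, 8).
v_3 = A·v_2 = (58, 119, -48).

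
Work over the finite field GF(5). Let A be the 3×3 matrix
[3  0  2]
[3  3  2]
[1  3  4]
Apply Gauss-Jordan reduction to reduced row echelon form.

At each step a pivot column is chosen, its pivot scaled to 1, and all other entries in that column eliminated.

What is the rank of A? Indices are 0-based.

[1] R0 /= 3  ⇒  (1, 0, 4)
     R1 -= 3·R0  ⇒  (0, 3, 0)
     R2 -= 1·R0  ⇒  (0, 3, 0)
[2] R1 /= 3  ⇒  (0, 1, 0)
     R2 -= 3·R1  ⇒  (0, 0, 0)
column 2 empty below row 2

rank = 2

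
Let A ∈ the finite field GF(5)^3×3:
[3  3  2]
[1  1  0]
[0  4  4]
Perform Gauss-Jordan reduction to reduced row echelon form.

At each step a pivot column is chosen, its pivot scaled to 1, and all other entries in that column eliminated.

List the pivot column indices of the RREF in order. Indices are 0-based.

pivot columns: 0, 1, 2

pivot(0,0)=3: scale R0 → (1, 1, 4)
  clear (1,0): R1 −= (1)R0 → (0, 0, 1)
pivot(1,1): swap R1↔R2
pivot(1,1)=4: scale R1 → (0, 1, 1)
  clear (0,1): R0 −= (1)R1 → (1, 0, 3)
pivot(2,2)=1: scale R2 → (0, 0, 1)
  clear (0,2): R0 −= (3)R2 → (1, 0, 0)
  clear (1,2): R1 −= (1)R2 → (0, 1, 0)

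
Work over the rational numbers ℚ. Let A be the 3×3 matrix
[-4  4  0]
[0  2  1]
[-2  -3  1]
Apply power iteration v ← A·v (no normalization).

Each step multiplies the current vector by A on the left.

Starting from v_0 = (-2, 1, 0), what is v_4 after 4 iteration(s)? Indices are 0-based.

v_4 = (-796, -2, -267)

v_0 = (-2, 1, 0).
v_1 = A·v_0 = (12, 2, 1).
v_2 = A·v_1 = (-40, 5, -29).
v_3 = A·v_2 = (180, -19, 36).
v_4 = A·v_3 = (-796, -2, -267).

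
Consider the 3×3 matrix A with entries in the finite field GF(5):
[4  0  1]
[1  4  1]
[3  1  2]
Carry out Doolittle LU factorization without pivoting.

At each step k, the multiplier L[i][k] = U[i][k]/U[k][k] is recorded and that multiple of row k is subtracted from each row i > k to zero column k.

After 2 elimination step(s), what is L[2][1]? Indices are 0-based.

k=0: U[0][0]=4
  eliminate (1,0): mult=4, new row 1: (0, 4, 2); set L[1][0]=4
  eliminate (2,0): mult=2, new row 2: (0, 1, 0); set L[2][0]=2
k=1: U[1][1]=4
  eliminate (2,1): mult=4, new row 2: (0, 0, 2); set L[2][1]=4

L[2][1] = 4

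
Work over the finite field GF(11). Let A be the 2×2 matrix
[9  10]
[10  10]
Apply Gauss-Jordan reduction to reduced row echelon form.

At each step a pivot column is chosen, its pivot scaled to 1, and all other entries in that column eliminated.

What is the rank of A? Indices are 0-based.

step 1: normalize row 0 (÷9) = (1, 6)
  row 1: subtract 10×row0 = (0, 5)
step 2: normalize row 1 (÷5) = (0, 1)
  row 0: subtract 6×row1 = (1, 0)

rank = 2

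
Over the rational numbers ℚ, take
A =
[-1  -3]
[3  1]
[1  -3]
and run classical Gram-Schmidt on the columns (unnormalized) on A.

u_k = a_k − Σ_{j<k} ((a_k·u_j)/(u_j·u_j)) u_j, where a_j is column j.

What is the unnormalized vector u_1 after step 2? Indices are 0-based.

Step 1: u_0 = a_0 = (-1, 3, 1).
Step 2: u_1 = a_1 − (3/11)·u_0 = (-30/11, 2/11, -36/11).

u_1 = (-30/11, 2/11, -36/11)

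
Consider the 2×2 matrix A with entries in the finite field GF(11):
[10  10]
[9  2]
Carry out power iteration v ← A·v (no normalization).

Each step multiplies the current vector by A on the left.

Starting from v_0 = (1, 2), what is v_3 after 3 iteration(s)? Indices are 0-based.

v_3 = (0, 7)

v_0 = (1, 2).
v_1 = A·v_0 = (8, 2).
v_2 = A·v_1 = (1, 10).
v_3 = A·v_2 = (0, 7).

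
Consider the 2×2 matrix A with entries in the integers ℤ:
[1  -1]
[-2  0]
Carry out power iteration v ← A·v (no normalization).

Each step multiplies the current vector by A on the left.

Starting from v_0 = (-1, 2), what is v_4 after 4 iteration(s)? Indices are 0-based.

v_4 = (-21, 22)

v_0 = (-1, 2).
v_1 = A·v_0 = (-3, 2).
v_2 = A·v_1 = (-5, 6).
v_3 = A·v_2 = (-11, 10).
v_4 = A·v_3 = (-21, 22).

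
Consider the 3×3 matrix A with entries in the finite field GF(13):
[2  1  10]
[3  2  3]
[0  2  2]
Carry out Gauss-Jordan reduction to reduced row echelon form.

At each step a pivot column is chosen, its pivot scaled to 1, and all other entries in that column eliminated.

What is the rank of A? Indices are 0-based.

rank = 3

pivot(0,0)=2: scale R0 → (1, 7, 5)
  clear (1,0): R1 −= (3)R0 → (0, 7, 1)
pivot(1,1)=7: scale R1 → (0, 1, 2)
  clear (0,1): R0 −= (7)R1 → (1, 0, 4)
  clear (2,1): R2 −= (2)R1 → (0, 0, 11)
pivot(2,2)=11: scale R2 → (0, 0, 1)
  clear (0,2): R0 −= (4)R2 → (1, 0, 0)
  clear (1,2): R1 −= (2)R2 → (0, 1, 0)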